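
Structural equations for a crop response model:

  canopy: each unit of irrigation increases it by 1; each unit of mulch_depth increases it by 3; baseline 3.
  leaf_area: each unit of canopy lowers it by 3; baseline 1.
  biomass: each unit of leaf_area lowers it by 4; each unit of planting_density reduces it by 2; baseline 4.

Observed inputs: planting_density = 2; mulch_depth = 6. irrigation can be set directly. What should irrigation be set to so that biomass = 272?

irrigation = 2

Substituting into the canopy equation gives canopy = irrigation + 21.
Substituting into the leaf_area equation gives leaf_area = -3*irrigation - 62.
biomass becomes 12*irrigation + 248.
Solve 12*irrigation + 248 = 272: irrigation = (272 - 248) / 12 = 2.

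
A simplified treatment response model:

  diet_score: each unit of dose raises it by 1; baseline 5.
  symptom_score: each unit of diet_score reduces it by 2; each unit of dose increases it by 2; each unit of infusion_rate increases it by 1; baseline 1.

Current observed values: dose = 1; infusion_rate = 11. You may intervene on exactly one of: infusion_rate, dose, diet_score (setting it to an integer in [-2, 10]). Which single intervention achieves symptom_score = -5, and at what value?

Intervening on infusion_rate: with other inputs at their observed values, symptom_score = infusion_rate - 9. Solving for -5 gives infusion_rate = 4, within [-2, 10].
Intervening on dose: the paths from dose to symptom_score cancel (net effect zero), leaving symptom_score = 2; -5 is unreachable this way.
Intervening on diet_score: symptom_score = -2*diet_score + 14. Reaching -5 requires diet_score = 19/2, not an integer.

set infusion_rate = 4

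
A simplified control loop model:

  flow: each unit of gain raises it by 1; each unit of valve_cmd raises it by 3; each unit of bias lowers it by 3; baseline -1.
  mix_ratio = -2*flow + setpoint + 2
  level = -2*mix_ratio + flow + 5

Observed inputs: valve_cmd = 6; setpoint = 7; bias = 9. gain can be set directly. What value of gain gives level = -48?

Substituting into the flow equation gives flow = gain - 10.
Substituting into the mix_ratio equation gives mix_ratio = -2*gain + 29.
This gives level = 5*gain - 63.
Solve 5*gain - 63 = -48: gain = (-48 + 63) / 5 = 3.

gain = 3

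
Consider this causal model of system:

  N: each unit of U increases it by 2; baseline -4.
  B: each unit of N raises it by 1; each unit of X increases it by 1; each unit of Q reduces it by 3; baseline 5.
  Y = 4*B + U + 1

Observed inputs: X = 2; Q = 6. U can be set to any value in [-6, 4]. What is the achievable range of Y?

Substituting into the B equation gives B = 2*U - 15.
This gives Y = 9*U - 59.
Linear in U, so extremes are at the endpoints: U = -6 gives Y = -113; U = 4 gives Y = -23.

-113 to -23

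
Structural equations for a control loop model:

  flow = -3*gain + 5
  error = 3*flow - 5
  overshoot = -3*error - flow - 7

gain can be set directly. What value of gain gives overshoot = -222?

gain = -6

Substituting into the error equation gives error = -9*gain + 10.
Substituting into the overshoot equation gives overshoot = 30*gain - 42.
Solve 30*gain - 42 = -222: gain = (-222 + 42) / 30 = -6.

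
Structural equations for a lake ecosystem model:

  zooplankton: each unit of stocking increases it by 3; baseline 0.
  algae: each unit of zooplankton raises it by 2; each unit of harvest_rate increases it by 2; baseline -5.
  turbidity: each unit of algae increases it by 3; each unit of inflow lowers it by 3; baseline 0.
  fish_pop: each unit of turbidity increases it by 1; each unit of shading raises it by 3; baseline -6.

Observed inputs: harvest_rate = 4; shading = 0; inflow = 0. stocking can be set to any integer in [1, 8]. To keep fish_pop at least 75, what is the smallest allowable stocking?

stocking = 4

Substituting into the algae equation gives algae = 6*stocking + 3.
Substituting into the turbidity equation gives turbidity = 18*stocking + 9.
Substituting into the fish_pop equation gives fish_pop = 18*stocking + 3.
Require 18*stocking + 3 ≥ 75, so stocking ≥ 4.
The smallest integer in [1, 8] satisfying this is 4.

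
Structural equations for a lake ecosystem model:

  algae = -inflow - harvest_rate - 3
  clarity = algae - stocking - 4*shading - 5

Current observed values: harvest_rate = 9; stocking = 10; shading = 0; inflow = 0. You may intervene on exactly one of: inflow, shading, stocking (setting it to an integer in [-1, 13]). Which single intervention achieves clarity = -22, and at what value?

set stocking = 5

Intervening on inflow: clarity = -inflow - 27. Reaching -22 requires inflow = -5, outside [-1, 13].
Intervening on shading: clarity = -4*shading - 27. Reaching -22 requires shading = -5/4, not an integer.
Intervening on stocking: with other inputs at their observed values, clarity = -stocking - 17. Solving for -22 gives stocking = 5, within [-1, 13].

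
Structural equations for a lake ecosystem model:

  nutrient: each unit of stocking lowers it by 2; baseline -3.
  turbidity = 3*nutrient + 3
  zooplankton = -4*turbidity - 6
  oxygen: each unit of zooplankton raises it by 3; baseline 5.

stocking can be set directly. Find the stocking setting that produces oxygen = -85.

stocking = -2

Substituting into the turbidity equation gives turbidity = -6*stocking - 6.
So zooplankton = 24*stocking + 18.
Substituting into the oxygen equation gives oxygen = 72*stocking + 59.
Solve 72*stocking + 59 = -85: stocking = (-85 - 59) / 72 = -2.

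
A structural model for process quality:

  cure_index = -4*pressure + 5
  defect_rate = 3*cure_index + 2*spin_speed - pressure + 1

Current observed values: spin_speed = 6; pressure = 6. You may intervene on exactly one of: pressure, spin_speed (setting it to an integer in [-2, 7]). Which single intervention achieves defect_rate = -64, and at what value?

Intervening on pressure: defect_rate = -13*pressure + 28. Reaching -64 requires pressure = 92/13, not an integer.
Intervening on spin_speed: with other inputs at their observed values, defect_rate = 2*spin_speed - 62. Solving for -64 gives spin_speed = -1, within [-2, 7].

set spin_speed = -1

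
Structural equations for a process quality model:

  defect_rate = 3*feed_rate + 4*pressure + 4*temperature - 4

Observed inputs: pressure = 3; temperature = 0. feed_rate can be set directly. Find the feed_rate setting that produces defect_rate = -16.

feed_rate = -8

Substituting into the defect_rate equation gives defect_rate = 3*feed_rate + 8.
Solve 3*feed_rate + 8 = -16: feed_rate = (-16 - 8) / 3 = -8.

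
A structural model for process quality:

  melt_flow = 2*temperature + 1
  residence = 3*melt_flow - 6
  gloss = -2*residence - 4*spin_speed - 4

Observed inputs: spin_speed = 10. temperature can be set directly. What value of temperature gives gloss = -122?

temperature = 7

Substituting into the residence equation gives residence = 6*temperature - 3.
Substituting into the gloss equation gives gloss = -12*temperature - 38.
Solve -12*temperature - 38 = -122: temperature = (-122 + 38) / -12 = 7.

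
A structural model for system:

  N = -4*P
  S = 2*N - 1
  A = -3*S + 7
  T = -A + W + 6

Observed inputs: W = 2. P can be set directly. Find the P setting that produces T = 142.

Substituting into the S equation gives S = -8*P - 1.
So A = 24*P + 10.
Substituting into the T equation gives T = -24*P - 2.
Solve -24*P - 2 = 142: P = (142 + 2) / -24 = -6.

P = -6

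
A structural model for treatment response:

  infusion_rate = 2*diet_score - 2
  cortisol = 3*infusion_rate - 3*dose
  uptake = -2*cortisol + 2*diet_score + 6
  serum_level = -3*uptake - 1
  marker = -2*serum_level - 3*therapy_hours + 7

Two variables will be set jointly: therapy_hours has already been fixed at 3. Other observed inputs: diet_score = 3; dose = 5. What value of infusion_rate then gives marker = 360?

infusion_rate = -3

With therapy_hours held at 3:
Intervening on infusion_rate fixes its value directly, overriding its dependence on diet_score.
Substituting into the cortisol equation gives cortisol = 3*infusion_rate - 15.
So uptake = -6*infusion_rate + 42.
Substituting into the serum_level equation gives serum_level = 18*infusion_rate - 127.
marker becomes -36*infusion_rate + 252.
Solve -36*infusion_rate + 252 = 360: infusion_rate = (360 - 252) / -36 = -3.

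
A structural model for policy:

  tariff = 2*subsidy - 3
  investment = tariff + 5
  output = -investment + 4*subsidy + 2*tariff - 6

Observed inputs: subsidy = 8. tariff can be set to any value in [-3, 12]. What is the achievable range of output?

Intervening on tariff fixes its value directly, overriding its dependence on subsidy.
Substituting into the output equation gives output = tariff + 21.
Linear in tariff, so extremes are at the endpoints: tariff = -3 gives output = 18; tariff = 12 gives output = 33.

18 to 33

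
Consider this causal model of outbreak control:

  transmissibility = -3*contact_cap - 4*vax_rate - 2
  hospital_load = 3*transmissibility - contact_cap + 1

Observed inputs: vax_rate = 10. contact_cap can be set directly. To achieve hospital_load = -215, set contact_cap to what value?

contact_cap = 9

Substituting into the transmissibility equation gives transmissibility = -3*contact_cap - 42.
Substituting into the hospital_load equation gives hospital_load = -10*contact_cap - 125.
Solve -10*contact_cap - 125 = -215: contact_cap = (-215 + 125) / -10 = 9.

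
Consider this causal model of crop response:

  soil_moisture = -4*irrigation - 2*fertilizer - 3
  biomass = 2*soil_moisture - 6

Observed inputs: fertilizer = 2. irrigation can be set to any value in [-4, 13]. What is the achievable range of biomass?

Substituting into the soil_moisture equation gives soil_moisture = -4*irrigation - 7.
So biomass = -8*irrigation - 20.
Linear in irrigation, so extremes are at the endpoints: irrigation = -4 gives biomass = 12; irrigation = 13 gives biomass = -124.

-124 to 12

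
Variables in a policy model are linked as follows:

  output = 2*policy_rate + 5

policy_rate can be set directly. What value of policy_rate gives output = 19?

Solve 2*policy_rate + 5 = 19: policy_rate = (19 - 5) / 2 = 7.

policy_rate = 7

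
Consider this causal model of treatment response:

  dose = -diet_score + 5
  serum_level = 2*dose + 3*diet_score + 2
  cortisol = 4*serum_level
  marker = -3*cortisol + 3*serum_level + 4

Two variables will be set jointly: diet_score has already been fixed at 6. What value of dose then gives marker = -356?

With diet_score held at 6:
Intervening on dose fixes its value directly, overriding its dependence on diet_score.
Substituting into the serum_level equation gives serum_level = 2*dose + 20.
This gives cortisol = 8*dose + 80.
Substituting into the marker equation gives marker = -18*dose - 176.
Solve -18*dose - 176 = -356: dose = (-356 + 176) / -18 = 10.

dose = 10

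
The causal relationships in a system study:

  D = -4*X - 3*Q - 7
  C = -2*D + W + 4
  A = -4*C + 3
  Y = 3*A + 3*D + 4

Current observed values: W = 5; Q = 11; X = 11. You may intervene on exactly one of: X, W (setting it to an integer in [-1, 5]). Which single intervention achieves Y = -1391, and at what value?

set X = 2

Intervening on X: with other inputs at their observed values, Y = -108*X - 1175. Solving for -1391 gives X = 2, within [-1, 5].
Intervening on W: Y = -12*W - 2303. Reaching -1391 requires W = -76, outside [-1, 5].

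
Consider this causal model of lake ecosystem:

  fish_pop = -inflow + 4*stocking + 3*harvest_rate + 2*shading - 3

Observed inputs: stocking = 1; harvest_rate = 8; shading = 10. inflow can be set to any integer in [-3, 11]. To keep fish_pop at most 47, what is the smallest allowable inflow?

Substituting into the fish_pop equation gives fish_pop = -inflow + 45.
Require -inflow + 45 ≤ 47, so inflow ≥ -2.
The smallest integer in [-3, 11] satisfying this is -2.

inflow = -2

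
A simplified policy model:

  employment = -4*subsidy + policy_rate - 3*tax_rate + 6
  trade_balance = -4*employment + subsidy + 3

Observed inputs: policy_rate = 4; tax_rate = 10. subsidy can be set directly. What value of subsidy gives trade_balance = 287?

subsidy = 12

Substituting into the employment equation gives employment = -4*subsidy - 20.
Substituting into the trade_balance equation gives trade_balance = 17*subsidy + 83.
Solve 17*subsidy + 83 = 287: subsidy = (287 - 83) / 17 = 12.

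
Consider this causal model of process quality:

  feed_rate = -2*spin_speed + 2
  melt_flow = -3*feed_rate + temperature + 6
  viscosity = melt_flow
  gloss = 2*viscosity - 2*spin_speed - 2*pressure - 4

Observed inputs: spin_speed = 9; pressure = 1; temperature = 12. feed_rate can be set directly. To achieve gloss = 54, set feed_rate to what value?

feed_rate = -7

Intervening on feed_rate fixes its value directly, overriding its dependence on spin_speed.
Substituting into the melt_flow equation gives melt_flow = -3*feed_rate + 18.
So viscosity = -3*feed_rate + 18.
Substituting into the gloss equation gives gloss = -6*feed_rate + 12.
Solve -6*feed_rate + 12 = 54: feed_rate = (54 - 12) / -6 = -7.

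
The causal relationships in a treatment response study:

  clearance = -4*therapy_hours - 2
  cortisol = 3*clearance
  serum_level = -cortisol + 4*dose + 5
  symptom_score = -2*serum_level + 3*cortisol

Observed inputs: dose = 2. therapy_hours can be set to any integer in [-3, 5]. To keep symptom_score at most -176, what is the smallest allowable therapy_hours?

Substituting into the cortisol equation gives cortisol = -12*therapy_hours - 6.
Substituting into the serum_level equation gives serum_level = 12*therapy_hours + 19.
symptom_score becomes -60*therapy_hours - 56.
Require -60*therapy_hours - 56 ≤ -176, so therapy_hours ≥ 2.
The smallest integer in [-3, 5] satisfying this is 2.

therapy_hours = 2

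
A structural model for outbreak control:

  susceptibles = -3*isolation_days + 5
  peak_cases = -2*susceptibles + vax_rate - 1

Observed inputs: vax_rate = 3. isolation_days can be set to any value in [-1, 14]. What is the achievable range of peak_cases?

-14 to 76

Substituting into the peak_cases equation gives peak_cases = 6*isolation_days - 8.
Linear in isolation_days, so extremes are at the endpoints: isolation_days = -1 gives peak_cases = -14; isolation_days = 14 gives peak_cases = 76.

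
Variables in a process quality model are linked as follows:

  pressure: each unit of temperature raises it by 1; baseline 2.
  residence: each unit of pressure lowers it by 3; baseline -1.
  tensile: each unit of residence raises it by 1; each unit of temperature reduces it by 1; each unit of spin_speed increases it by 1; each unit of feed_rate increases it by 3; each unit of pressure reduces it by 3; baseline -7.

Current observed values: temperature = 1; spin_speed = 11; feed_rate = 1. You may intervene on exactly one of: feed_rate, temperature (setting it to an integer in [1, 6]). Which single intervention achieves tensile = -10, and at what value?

Intervening on feed_rate: with other inputs at their observed values, tensile = 3*feed_rate - 16. Solving for -10 gives feed_rate = 2, within [1, 6].
Intervening on temperature: tensile = -7*temperature - 6. Reaching -10 requires temperature = 4/7, not an integer.

set feed_rate = 2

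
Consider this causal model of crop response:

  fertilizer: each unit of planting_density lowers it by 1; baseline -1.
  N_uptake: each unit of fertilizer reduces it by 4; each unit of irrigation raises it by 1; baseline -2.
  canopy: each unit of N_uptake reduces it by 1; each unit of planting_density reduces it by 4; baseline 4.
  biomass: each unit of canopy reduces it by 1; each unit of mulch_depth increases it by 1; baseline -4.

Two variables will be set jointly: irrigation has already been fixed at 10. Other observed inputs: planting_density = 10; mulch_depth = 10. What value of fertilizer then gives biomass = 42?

fertilizer = 2

With irrigation held at 10:
Intervening on fertilizer fixes its value directly, overriding its dependence on planting_density.
Substituting into the N_uptake equation gives N_uptake = -4*fertilizer + 8.
This gives canopy = 4*fertilizer - 44.
Substituting into the biomass equation gives biomass = -4*fertilizer + 50.
Solve -4*fertilizer + 50 = 42: fertilizer = (42 - 50) / -4 = 2.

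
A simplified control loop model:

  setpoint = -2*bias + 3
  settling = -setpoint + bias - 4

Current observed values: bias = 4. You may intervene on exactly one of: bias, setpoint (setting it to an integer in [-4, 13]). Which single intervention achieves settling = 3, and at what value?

set setpoint = -3

Intervening on bias: settling = 3*bias - 7. Reaching 3 requires bias = 10/3, not an integer.
Intervening on setpoint: with other inputs at their observed values, settling = -setpoint. Solving for 3 gives setpoint = -3, within [-4, 13].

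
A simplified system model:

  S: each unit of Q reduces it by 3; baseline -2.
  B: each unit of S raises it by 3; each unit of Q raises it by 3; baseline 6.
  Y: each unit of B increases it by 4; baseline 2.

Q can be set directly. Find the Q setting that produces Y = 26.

Substituting into the B equation gives B = -6*Q.
Substituting into the Y equation gives Y = -24*Q + 2.
Solve -24*Q + 2 = 26: Q = (26 - 2) / -24 = -1.

Q = -1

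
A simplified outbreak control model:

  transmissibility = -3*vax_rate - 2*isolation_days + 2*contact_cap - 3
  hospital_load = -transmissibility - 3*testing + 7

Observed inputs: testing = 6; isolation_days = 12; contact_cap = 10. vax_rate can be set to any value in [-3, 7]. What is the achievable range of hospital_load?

-13 to 17

Substituting into the transmissibility equation gives transmissibility = -3*vax_rate - 7.
So hospital_load = 3*vax_rate - 4.
Linear in vax_rate, so extremes are at the endpoints: vax_rate = -3 gives hospital_load = -13; vax_rate = 7 gives hospital_load = 17.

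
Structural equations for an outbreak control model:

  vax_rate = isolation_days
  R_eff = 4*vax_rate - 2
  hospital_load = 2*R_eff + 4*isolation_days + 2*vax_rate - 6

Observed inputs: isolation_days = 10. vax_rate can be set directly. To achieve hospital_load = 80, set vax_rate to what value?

Intervening on vax_rate fixes its value directly, overriding its dependence on isolation_days.
Substituting into the hospital_load equation gives hospital_load = 10*vax_rate + 30.
Solve 10*vax_rate + 30 = 80: vax_rate = (80 - 30) / 10 = 5.

vax_rate = 5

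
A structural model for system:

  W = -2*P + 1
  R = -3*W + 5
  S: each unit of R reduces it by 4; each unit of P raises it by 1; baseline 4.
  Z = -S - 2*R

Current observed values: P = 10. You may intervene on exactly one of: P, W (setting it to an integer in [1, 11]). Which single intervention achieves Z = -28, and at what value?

set W = 4

Intervening on P: Z = 11*P. Reaching -28 requires P = -28/11, not an integer.
Intervening on W: with other inputs at their observed values, Z = -6*W - 4. Solving for -28 gives W = 4, within [1, 11].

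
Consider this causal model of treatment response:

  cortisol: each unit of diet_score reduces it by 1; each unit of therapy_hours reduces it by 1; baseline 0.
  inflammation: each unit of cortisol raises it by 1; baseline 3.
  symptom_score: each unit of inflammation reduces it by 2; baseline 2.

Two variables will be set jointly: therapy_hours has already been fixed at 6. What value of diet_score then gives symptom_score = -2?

With therapy_hours held at 6:
Substituting into the cortisol equation gives cortisol = -diet_score - 6.
Substituting into the inflammation equation gives inflammation = -diet_score - 3.
So symptom_score = 2*diet_score + 8.
Solve 2*diet_score + 8 = -2: diet_score = (-2 - 8) / 2 = -5.

diet_score = -5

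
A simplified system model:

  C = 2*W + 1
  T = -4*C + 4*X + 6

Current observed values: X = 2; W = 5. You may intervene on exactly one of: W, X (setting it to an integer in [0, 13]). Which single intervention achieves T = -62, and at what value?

Intervening on W: with other inputs at their observed values, T = -8*W + 10. Solving for -62 gives W = 9, within [0, 13].
Intervening on X: T = 4*X - 38. Reaching -62 requires X = -6, outside [0, 13].

set W = 9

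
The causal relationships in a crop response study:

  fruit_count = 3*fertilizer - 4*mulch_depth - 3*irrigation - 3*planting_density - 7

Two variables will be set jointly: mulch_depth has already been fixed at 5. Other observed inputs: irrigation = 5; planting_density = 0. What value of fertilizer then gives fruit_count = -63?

With mulch_depth held at 5:
Substituting into the fruit_count equation gives fruit_count = 3*fertilizer - 42.
Solve 3*fertilizer - 42 = -63: fertilizer = (-63 + 42) / 3 = -7.

fertilizer = -7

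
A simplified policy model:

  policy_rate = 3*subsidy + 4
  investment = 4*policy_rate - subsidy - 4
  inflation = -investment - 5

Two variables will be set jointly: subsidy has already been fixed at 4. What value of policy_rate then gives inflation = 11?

With subsidy held at 4:
Intervening on policy_rate fixes its value directly, overriding its dependence on subsidy.
Substituting into the investment equation gives investment = 4*policy_rate - 8.
So inflation = -4*policy_rate + 3.
Solve -4*policy_rate + 3 = 11: policy_rate = (11 - 3) / -4 = -2.

policy_rate = -2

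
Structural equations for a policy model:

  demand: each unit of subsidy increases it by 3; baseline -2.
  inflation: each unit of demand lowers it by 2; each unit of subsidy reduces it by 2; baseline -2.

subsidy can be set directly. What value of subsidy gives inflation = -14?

Substituting into the inflation equation gives inflation = -8*subsidy + 2.
Solve -8*subsidy + 2 = -14: subsidy = (-14 - 2) / -8 = 2.

subsidy = 2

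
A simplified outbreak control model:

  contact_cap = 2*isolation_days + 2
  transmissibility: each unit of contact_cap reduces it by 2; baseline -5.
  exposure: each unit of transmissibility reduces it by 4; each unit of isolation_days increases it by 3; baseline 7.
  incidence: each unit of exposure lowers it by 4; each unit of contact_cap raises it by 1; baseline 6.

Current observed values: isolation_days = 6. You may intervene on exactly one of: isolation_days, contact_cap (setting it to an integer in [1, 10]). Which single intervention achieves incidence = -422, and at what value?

set contact_cap = 8

Intervening on isolation_days: incidence = -74*isolation_days - 164. Reaching -422 requires isolation_days = 129/37, not an integer.
Intervening on contact_cap: with other inputs at their observed values, incidence = -31*contact_cap - 174. Solving for -422 gives contact_cap = 8, within [1, 10].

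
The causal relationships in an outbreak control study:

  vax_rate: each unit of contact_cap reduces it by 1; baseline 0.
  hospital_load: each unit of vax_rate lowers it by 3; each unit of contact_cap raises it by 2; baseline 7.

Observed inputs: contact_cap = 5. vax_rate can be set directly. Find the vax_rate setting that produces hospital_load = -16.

Intervening on vax_rate fixes its value directly, overriding its dependence on contact_cap.
Substituting into the hospital_load equation gives hospital_load = -3*vax_rate + 17.
Solve -3*vax_rate + 17 = -16: vax_rate = (-16 - 17) / -3 = 11.

vax_rate = 11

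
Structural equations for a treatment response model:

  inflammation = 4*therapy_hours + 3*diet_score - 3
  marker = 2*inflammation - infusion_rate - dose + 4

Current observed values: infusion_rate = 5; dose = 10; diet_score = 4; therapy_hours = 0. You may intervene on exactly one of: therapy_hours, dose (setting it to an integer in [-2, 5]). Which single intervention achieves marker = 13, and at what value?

Intervening on therapy_hours: marker = 8*therapy_hours + 7. Reaching 13 requires therapy_hours = 3/4, not an integer.
Intervening on dose: with other inputs at their observed values, marker = -dose + 17. Solving for 13 gives dose = 4, within [-2, 5].

set dose = 4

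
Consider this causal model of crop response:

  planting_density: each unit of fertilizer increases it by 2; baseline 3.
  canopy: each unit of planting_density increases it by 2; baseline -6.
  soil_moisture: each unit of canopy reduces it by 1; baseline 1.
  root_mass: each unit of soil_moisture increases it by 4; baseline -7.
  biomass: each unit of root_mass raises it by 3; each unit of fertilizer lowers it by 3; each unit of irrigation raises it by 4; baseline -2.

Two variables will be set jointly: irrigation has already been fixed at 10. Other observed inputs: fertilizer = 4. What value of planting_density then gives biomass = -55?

planting_density = 6

With irrigation held at 10:
Intervening on planting_density fixes its value directly, overriding its dependence on fertilizer.
Substituting into the soil_moisture equation gives soil_moisture = -2*planting_density + 7.
root_mass becomes -8*planting_density + 21.
biomass becomes -24*planting_density + 89.
Solve -24*planting_density + 89 = -55: planting_density = (-55 - 89) / -24 = 6.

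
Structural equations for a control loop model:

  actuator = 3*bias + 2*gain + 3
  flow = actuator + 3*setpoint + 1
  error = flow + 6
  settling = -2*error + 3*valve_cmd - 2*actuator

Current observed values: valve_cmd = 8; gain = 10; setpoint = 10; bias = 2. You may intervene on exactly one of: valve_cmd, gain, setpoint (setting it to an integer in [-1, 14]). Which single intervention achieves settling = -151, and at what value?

set valve_cmd = 13

Intervening on valve_cmd: with other inputs at their observed values, settling = 3*valve_cmd - 190. Solving for -151 gives valve_cmd = 13, within [-1, 14].
Intervening on gain: settling = -8*gain - 86. Reaching -151 requires gain = 65/8, not an integer.
Intervening on setpoint: settling = -6*setpoint - 106. Reaching -151 requires setpoint = 15/2, not an integer.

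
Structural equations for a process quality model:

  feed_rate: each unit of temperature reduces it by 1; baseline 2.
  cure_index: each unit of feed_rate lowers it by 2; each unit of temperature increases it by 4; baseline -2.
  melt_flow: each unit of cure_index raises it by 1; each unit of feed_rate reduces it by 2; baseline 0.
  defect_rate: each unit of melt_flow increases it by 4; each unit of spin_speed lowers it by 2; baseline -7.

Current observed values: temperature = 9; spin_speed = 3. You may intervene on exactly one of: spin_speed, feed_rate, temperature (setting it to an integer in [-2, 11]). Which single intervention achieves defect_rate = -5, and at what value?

set feed_rate = 8

Intervening on spin_speed: defect_rate = -2*spin_speed + 241. Reaching -5 requires spin_speed = 123, outside [-2, 11].
Intervening on feed_rate: with other inputs at their observed values, defect_rate = -16*feed_rate + 123. Solving for -5 gives feed_rate = 8, within [-2, 11].
Intervening on temperature: defect_rate = 32*temperature - 53. Reaching -5 requires temperature = 3/2, not an integer.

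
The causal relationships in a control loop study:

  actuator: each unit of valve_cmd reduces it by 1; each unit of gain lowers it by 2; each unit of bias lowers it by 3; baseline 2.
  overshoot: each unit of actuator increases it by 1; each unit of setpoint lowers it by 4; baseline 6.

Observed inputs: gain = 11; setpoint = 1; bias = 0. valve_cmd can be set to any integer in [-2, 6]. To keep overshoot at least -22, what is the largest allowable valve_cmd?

valve_cmd = 4

Substituting into the actuator equation gives actuator = -valve_cmd - 20.
Substituting into the overshoot equation gives overshoot = -valve_cmd - 18.
Require -valve_cmd - 18 ≥ -22, so valve_cmd ≤ 4.
The largest integer in [-2, 6] satisfying this is 4.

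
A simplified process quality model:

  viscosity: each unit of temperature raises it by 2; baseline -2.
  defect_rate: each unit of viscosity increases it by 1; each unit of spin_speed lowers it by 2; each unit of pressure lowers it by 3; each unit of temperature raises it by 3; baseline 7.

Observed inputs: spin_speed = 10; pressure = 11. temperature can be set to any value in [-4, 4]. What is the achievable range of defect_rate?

Substituting into the defect_rate equation gives defect_rate = 5*temperature - 48.
Linear in temperature, so extremes are at the endpoints: temperature = -4 gives defect_rate = -68; temperature = 4 gives defect_rate = -28.

-68 to -28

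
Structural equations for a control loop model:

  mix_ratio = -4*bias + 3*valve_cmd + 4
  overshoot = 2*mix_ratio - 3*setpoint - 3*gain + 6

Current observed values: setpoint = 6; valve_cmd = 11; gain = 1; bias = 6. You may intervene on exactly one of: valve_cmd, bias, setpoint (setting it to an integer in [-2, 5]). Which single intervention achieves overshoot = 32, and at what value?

Intervening on valve_cmd: overshoot = 6*valve_cmd - 55. Reaching 32 requires valve_cmd = 29/2, not an integer.
Intervening on bias: overshoot = -8*bias + 59. Reaching 32 requires bias = 27/8, not an integer.
Intervening on setpoint: with other inputs at their observed values, overshoot = -3*setpoint + 29. Solving for 32 gives setpoint = -1, within [-2, 5].

set setpoint = -1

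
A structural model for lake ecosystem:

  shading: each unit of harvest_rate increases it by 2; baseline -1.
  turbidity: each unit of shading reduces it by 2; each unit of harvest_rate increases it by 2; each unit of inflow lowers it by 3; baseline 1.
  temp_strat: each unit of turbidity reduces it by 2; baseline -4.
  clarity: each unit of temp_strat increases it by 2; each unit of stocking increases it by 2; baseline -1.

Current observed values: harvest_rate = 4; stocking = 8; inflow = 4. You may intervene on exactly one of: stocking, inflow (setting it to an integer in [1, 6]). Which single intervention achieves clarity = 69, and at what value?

Intervening on stocking: with other inputs at their observed values, clarity = 2*stocking + 59. Solving for 69 gives stocking = 5, within [1, 6].
Intervening on inflow: clarity = 12*inflow + 27. Reaching 69 requires inflow = 7/2, not an integer.

set stocking = 5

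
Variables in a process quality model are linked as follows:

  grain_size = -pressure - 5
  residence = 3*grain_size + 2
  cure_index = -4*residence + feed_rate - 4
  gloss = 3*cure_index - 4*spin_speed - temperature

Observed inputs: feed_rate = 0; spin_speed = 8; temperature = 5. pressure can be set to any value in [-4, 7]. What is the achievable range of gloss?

-37 to 359

Substituting into the residence equation gives residence = -3*pressure - 13.
Substituting into the cure_index equation gives cure_index = 12*pressure + 48.
Substituting into the gloss equation gives gloss = 36*pressure + 107.
Linear in pressure, so extremes are at the endpoints: pressure = -4 gives gloss = -37; pressure = 7 gives gloss = 359.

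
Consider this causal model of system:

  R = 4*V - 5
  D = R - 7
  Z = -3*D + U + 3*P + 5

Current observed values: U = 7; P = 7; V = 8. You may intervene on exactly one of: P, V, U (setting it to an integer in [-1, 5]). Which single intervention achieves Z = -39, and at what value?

set P = 3

Intervening on P: with other inputs at their observed values, Z = 3*P - 48. Solving for -39 gives P = 3, within [-1, 5].
Intervening on V: Z = -12*V + 69. Reaching -39 requires V = 9, outside [-1, 5].
Intervening on U: Z = U - 34. Reaching -39 requires U = -5, outside [-1, 5].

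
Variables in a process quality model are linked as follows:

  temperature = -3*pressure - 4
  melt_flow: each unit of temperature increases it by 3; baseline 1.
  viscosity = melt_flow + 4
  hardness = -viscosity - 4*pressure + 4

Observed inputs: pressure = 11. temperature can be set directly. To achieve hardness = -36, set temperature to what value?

temperature = -3

Intervening on temperature fixes its value directly, overriding its dependence on pressure.
Substituting into the viscosity equation gives viscosity = 3*temperature + 5.
Substituting into the hardness equation gives hardness = -3*temperature - 45.
Solve -3*temperature - 45 = -36: temperature = (-36 + 45) / -3 = -3.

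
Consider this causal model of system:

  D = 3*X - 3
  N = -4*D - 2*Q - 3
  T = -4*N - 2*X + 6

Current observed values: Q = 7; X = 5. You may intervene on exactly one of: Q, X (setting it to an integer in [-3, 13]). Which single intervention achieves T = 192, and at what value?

Intervening on Q: with other inputs at their observed values, T = 8*Q + 200. Solving for 192 gives Q = -1, within [-3, 13].
Intervening on X: T = 46*X + 26. Reaching 192 requires X = 83/23, not an integer.

set Q = -1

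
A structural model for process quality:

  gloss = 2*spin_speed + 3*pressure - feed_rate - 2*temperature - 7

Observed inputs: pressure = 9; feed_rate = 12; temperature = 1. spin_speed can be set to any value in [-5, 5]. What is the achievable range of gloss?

-4 to 16

Substituting into the gloss equation gives gloss = 2*spin_speed + 6.
Linear in spin_speed, so extremes are at the endpoints: spin_speed = -5 gives gloss = -4; spin_speed = 5 gives gloss = 16.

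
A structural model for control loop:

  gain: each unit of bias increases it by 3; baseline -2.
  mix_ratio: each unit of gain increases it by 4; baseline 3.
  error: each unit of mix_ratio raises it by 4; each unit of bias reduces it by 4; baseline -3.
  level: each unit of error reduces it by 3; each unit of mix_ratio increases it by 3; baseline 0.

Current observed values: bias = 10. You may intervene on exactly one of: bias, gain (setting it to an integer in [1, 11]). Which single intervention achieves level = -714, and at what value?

set bias = 8

Intervening on bias: with other inputs at their observed values, level = -96*bias + 54. Solving for -714 gives bias = 8, within [1, 11].
Intervening on gain: level = -36*gain + 102. Reaching -714 requires gain = 68/3, not an integer.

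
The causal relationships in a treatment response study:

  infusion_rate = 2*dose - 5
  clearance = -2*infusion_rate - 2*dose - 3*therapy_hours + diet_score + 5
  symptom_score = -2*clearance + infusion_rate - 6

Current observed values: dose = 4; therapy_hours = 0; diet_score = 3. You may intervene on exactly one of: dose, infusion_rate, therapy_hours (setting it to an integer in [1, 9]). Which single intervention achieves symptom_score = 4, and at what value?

set infusion_rate = 2

Intervening on dose: symptom_score = 14*dose - 47. Reaching 4 requires dose = 51/14, not an integer.
Intervening on infusion_rate: with other inputs at their observed values, symptom_score = 5*infusion_rate - 6. Solving for 4 gives infusion_rate = 2, within [1, 9].
Intervening on therapy_hours: symptom_score = 6*therapy_hours + 9. Reaching 4 requires therapy_hours = -5/6, not an integer.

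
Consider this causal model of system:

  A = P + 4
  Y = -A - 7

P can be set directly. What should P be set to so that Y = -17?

P = 6

Substituting into the Y equation gives Y = -P - 11.
Solve -P - 11 = -17: P = (-17 + 11) / -1 = 6.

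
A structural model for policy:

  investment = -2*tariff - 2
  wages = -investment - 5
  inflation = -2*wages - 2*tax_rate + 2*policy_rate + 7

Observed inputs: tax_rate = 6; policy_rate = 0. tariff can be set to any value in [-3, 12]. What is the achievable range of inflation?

-47 to 13

Substituting into the wages equation gives wages = 2*tariff - 3.
This gives inflation = -4*tariff + 1.
Linear in tariff, so extremes are at the endpoints: tariff = -3 gives inflation = 13; tariff = 12 gives inflation = -47.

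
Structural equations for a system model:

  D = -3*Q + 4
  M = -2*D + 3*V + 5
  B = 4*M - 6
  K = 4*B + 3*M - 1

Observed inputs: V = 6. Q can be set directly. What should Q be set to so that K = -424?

Q = -6

Substituting into the M equation gives M = 6*Q + 15.
This gives B = 24*Q + 54.
Substituting into the K equation gives K = 114*Q + 260.
Solve 114*Q + 260 = -424: Q = (-424 - 260) / 114 = -6.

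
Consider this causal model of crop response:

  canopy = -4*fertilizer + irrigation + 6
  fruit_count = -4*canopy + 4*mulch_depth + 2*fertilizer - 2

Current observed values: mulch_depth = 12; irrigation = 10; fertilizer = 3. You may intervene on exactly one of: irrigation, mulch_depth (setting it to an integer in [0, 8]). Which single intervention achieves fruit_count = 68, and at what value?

Intervening on irrigation: with other inputs at their observed values, fruit_count = -4*irrigation + 76. Solving for 68 gives irrigation = 2, within [0, 8].
Intervening on mulch_depth: fruit_count = 4*mulch_depth - 12. Reaching 68 requires mulch_depth = 20, outside [0, 8].

set irrigation = 2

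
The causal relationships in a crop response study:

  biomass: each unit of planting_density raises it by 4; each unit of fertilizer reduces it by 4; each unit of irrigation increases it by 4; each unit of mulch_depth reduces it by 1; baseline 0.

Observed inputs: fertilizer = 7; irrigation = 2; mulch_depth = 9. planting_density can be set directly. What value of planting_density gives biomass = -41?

planting_density = -3

Substituting into the biomass equation gives biomass = 4*planting_density - 29.
Solve 4*planting_density - 29 = -41: planting_density = (-41 + 29) / 4 = -3.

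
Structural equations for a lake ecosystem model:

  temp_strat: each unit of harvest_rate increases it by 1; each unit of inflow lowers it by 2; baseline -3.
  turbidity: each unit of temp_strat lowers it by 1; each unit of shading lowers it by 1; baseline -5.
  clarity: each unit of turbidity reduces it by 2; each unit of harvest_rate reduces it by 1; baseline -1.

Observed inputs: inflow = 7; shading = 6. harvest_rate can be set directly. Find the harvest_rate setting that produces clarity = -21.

harvest_rate = -8

Substituting into the temp_strat equation gives temp_strat = harvest_rate - 17.
Substituting into the turbidity equation gives turbidity = -harvest_rate + 6.
Substituting into the clarity equation gives clarity = harvest_rate - 13.
Solve harvest_rate - 13 = -21: harvest_rate = (-21 + 13) / 1 = -8.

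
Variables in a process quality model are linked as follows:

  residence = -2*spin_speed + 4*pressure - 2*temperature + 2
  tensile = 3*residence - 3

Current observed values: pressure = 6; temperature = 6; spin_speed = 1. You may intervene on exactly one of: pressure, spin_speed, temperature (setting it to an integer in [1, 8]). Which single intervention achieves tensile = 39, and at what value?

set temperature = 5

Intervening on pressure: tensile = 12*pressure - 39. Reaching 39 requires pressure = 13/2, not an integer.
Intervening on spin_speed: tensile = -6*spin_speed + 39. Reaching 39 requires spin_speed = 0, outside [1, 8].
Intervening on temperature: with other inputs at their observed values, tensile = -6*temperature + 69. Solving for 39 gives temperature = 5, within [1, 8].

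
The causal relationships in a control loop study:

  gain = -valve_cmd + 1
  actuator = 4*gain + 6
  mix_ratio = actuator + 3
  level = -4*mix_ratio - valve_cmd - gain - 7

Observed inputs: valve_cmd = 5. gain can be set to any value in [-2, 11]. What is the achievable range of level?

-235 to -14

Intervening on gain fixes its value directly, overriding its dependence on valve_cmd.
Substituting into the mix_ratio equation gives mix_ratio = 4*gain + 9.
This gives level = -17*gain - 48.
Linear in gain, so extremes are at the endpoints: gain = -2 gives level = -14; gain = 11 gives level = -235.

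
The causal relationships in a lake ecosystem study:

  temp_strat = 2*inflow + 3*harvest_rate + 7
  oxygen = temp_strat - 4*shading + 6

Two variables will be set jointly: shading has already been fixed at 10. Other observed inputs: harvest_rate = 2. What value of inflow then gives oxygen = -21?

With shading held at 10:
Substituting into the temp_strat equation gives temp_strat = 2*inflow + 13.
So oxygen = 2*inflow - 21.
Solve 2*inflow - 21 = -21: inflow = (-21 + 21) / 2 = 0.

inflow = 0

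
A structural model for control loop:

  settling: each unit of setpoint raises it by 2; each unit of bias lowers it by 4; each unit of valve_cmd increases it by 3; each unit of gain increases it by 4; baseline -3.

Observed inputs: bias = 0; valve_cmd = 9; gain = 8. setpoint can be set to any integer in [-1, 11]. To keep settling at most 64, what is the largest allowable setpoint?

setpoint = 4

Substituting into the settling equation gives settling = 2*setpoint + 56.
Require 2*setpoint + 56 ≤ 64, so setpoint ≤ 4.
The largest integer in [-1, 11] satisfying this is 4.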